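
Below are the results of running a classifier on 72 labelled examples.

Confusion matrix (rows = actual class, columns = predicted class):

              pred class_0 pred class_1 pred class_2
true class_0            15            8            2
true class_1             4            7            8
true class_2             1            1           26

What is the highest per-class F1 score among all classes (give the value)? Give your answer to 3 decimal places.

Per-class F1 score (2·TP/(2·TP+FP+FN)):
  class_0: TP=15, FP=4+1=5, FN=8+2=10 → 30/45 = 0.6667
  class_1: TP=7, FP=8+1=9, FN=4+8=12 → 14/35 = 0.4000
  class_2: TP=26, FP=2+8=10, FN=1+1=2 → 52/64 = 0.8125
Highest is class 'class_2' with F1 score = 0.813.

0.813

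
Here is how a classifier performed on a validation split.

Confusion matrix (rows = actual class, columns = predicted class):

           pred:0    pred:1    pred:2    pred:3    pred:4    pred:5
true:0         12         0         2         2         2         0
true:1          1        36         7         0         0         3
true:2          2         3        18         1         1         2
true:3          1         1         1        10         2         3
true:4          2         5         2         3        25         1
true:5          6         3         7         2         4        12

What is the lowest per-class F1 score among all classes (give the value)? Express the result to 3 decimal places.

Per-class F1 score (2·TP/(2·TP+FP+FN)):
  0: TP=12, FP=1+2+1+2+6=12, FN=0+2+2+2+0=6 → 24/42 = 0.5714
  1: TP=36, FP=0+3+1+5+3=12, FN=1+7+0+0+3=11 → 72/95 = 0.7579
  2: TP=18, FP=2+7+1+2+7=19, FN=2+3+1+1+2=9 → 36/64 = 0.5625
  3: TP=10, FP=2+0+1+3+2=8, FN=1+1+1+2+3=8 → 20/36 = 0.5556
  4: TP=25, FP=2+0+1+2+4=9, FN=2+5+2+3+1=13 → 50/72 = 0.6944
  5: TP=12, FP=0+3+2+3+1=9, FN=6+3+7+2+4=22 → 24/55 = 0.4364
Lowest is class '5' with F1 score = 0.436.

0.436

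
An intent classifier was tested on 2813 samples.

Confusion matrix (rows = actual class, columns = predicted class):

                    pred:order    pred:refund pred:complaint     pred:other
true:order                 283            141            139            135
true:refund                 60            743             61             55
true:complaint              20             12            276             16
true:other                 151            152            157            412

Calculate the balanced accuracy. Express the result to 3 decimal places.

Balanced accuracy = mean of per-class recall.
  order: recall = 283/698 = 0.4054
  refund: recall = 743/919 = 0.8085
  complaint: recall = 276/324 = 0.8519
  other: recall = 412/872 = 0.4725
Mean = (0.4054 + 0.8085 + 0.8519 + 0.4725) / 4 = 0.635

0.635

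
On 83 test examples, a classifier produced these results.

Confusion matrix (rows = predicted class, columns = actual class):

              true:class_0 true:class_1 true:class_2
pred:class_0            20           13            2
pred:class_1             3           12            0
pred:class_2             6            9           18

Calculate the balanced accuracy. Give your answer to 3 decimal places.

0.648

Balanced accuracy = mean of per-class recall.
  class_0: recall = 20/29 = 0.6897
  class_1: recall = 12/34 = 0.3529
  class_2: recall = 18/20 = 0.9000
Mean = (0.6897 + 0.3529 + 0.9000) / 3 = 0.648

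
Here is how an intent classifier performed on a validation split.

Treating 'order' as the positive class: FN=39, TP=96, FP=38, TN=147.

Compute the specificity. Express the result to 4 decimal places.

0.7946

Specificity = TN/(TN+FP) = 147/(147+38) = 0.7946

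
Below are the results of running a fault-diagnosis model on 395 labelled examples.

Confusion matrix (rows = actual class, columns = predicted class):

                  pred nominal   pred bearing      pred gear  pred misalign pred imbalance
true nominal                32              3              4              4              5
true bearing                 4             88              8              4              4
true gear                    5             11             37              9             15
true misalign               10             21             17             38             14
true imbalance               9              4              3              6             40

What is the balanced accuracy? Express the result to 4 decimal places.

Balanced accuracy = mean of per-class recall.
  nominal: recall = 32/48 = 0.66667
  bearing: recall = 88/108 = 0.81481
  gear: recall = 37/77 = 0.48052
  misalign: recall = 38/100 = 0.38000
  imbalance: recall = 40/62 = 0.64516
Mean = (0.66667 + 0.81481 + 0.48052 + 0.38000 + 0.64516) / 5 = 0.5974

0.5974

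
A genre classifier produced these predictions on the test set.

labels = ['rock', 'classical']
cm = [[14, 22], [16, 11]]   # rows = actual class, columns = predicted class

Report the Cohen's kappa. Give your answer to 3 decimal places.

-0.198

Observed agreement pₒ = trace/N = 25/63 = 0.3968
Expected agreement pₑ = Σ (rowᵢ·colᵢ)/N² = (36·30 + 27·33)/63² = 0.4966
κ = (pₒ − pₑ)/(1 − pₑ) = (0.3968 − 0.4966)/(1 − 0.4966) = -0.198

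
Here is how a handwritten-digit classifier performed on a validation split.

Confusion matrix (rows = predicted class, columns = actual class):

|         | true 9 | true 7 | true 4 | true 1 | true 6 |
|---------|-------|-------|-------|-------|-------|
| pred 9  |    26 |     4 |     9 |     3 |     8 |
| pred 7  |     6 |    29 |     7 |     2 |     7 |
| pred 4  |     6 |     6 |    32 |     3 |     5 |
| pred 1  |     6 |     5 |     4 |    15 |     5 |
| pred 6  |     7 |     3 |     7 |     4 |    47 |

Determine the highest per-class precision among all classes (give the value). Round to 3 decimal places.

Per-class precision (TP/(TP+FP)):
  9: TP=26, FP=4+9+3+8=24 → 26/50 = 0.5200
  7: TP=29, FP=6+7+2+7=22 → 29/51 = 0.5686
  4: TP=32, FP=6+6+3+5=20 → 32/52 = 0.6154
  1: TP=15, FP=6+5+4+5=20 → 15/35 = 0.4286
  6: TP=47, FP=7+3+7+4=21 → 47/68 = 0.6912
Highest is class '6' with precision = 0.691.

0.691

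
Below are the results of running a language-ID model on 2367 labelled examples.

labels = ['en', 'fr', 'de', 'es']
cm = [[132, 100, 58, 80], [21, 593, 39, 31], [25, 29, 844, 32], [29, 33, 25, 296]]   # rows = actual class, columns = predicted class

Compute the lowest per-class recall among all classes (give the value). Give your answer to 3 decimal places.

Per-class recall (TP/(TP+FN)):
  en: TP=132, FN=100+58+80=238 → 132/370 = 0.3568
  fr: TP=593, FN=21+39+31=91 → 593/684 = 0.8670
  de: TP=844, FN=25+29+32=86 → 844/930 = 0.9075
  es: TP=296, FN=29+33+25=87 → 296/383 = 0.7728
Lowest is class 'en' with recall = 0.357.

0.357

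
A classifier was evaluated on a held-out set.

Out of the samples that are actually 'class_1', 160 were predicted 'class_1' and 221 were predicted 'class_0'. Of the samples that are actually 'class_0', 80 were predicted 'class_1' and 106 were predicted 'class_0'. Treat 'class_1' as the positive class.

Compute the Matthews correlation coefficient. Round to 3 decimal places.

-0.010

MCC = (TP·TN − FP·FN) / √((TP+FP)(TP+FN)(TN+FP)(TN+FN))
Numerator = 160·106 − 80·221 = -720
Denominator = √(240·381·186·327) = √5561563680 = 74575.8921
MCC = -720 / 74575.8921 = -0.010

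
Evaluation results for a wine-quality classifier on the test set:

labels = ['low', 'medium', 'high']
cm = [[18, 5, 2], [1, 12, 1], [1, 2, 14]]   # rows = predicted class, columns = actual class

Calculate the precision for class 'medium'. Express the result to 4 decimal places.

0.8571

precision = TP/(TP+FP).
medium: TP=12, FP=1+1=2 → 12/14 = 0.85714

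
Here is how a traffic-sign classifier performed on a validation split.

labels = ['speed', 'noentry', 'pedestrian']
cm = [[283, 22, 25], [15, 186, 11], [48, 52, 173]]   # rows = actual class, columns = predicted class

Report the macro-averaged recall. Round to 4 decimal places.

0.7895

Per-class recall (TP/(TP+FN)):
  speed: TP=283, FN=22+25=47 → 283/330 = 0.85758
  noentry: TP=186, FN=15+11=26 → 186/212 = 0.87736
  pedestrian: TP=173, FN=48+52=100 → 173/273 = 0.63370
Macro-recall = mean = (0.85758 + 0.87736 + 0.63370) / 3 = 0.7895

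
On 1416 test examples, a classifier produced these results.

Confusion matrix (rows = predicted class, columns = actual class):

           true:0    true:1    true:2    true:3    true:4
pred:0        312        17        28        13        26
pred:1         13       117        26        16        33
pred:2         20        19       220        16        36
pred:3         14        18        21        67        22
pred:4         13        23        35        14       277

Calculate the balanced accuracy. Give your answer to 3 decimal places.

0.669

Balanced accuracy = mean of per-class recall.
  0: recall = 312/372 = 0.8387
  1: recall = 117/194 = 0.6031
  2: recall = 220/330 = 0.6667
  3: recall = 67/126 = 0.5317
  4: recall = 277/394 = 0.7030
Mean = (0.8387 + 0.6031 + 0.6667 + 0.5317 + 0.7030) / 5 = 0.669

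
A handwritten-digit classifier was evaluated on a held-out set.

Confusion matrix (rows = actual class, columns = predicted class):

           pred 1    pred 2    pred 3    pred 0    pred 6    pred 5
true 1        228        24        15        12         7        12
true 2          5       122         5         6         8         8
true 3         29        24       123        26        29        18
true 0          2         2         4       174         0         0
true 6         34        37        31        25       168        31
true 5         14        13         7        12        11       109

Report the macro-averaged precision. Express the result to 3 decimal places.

Per-class precision (TP/(TP+FP)):
  1: TP=228, FP=5+29+2+34+14=84 → 228/312 = 0.7308
  2: TP=122, FP=24+24+2+37+13=100 → 122/222 = 0.5495
  3: TP=123, FP=15+5+4+31+7=62 → 123/185 = 0.6649
  0: TP=174, FP=12+6+26+25+12=81 → 174/255 = 0.6824
  6: TP=168, FP=7+8+29+0+11=55 → 168/223 = 0.7534
  5: TP=109, FP=12+8+18+0+31=69 → 109/178 = 0.6124
Macro-precision = mean = (0.7308 + 0.5495 + 0.6649 + 0.6824 + 0.7534 + 0.6124) / 6 = 0.666

0.666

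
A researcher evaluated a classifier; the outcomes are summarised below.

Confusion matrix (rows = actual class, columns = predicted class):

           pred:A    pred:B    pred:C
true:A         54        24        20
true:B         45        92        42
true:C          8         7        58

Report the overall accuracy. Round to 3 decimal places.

Accuracy = trace / total = (54+92+58=204) / 350 = 204/350 = 0.583

0.583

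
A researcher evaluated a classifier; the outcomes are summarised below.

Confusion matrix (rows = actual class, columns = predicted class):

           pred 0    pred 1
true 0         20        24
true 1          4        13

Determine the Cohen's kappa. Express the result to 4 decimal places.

Observed agreement pₒ = trace/N = 33/61 = 0.54098
Expected agreement pₑ = Σ (rowᵢ·colᵢ)/N² = (44·24 + 17·37)/61² = 0.45284
κ = (pₒ − pₑ)/(1 − pₑ) = (0.54098 − 0.45284)/(1 − 0.45284) = 0.1611

0.1611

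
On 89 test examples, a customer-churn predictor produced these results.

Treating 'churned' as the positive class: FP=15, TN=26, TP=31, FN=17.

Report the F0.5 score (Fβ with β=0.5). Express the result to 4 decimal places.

0.6681

Fβ = (1+β²)·TP / ((1+β²)·TP + β²·FN + FP), with β²=1/4
= 1.25·31 / (1.25·31 + 0.25·17 + 15) = 0.6681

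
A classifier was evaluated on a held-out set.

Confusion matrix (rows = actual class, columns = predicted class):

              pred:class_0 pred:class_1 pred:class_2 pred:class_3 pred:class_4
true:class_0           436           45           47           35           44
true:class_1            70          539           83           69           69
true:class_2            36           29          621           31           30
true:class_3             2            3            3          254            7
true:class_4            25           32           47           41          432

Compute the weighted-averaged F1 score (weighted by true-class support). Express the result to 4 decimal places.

Per-class F1 score (2·TP/(2·TP+FP+FN)):
  class_0: TP=436, FP=70+36+2+25=133, FN=45+47+35+44=171 → 872/1176 = 0.74150
  class_1: TP=539, FP=45+29+3+32=109, FN=70+83+69+69=291 → 1078/1478 = 0.72936
  class_2: TP=621, FP=47+83+3+47=180, FN=36+29+31+30=126 → 1242/1548 = 0.80233
  class_3: TP=254, FP=35+69+31+41=176, FN=2+3+3+7=15 → 508/699 = 0.72675
  class_4: TP=432, FP=44+69+30+7=150, FN=25+32+47+41=145 → 864/1159 = 0.74547
Weighted-F1 score = Σ (supportᵢ/N)·F1 scoreᵢ with N=3030: (607/3030)·0.74150 + (830/3030)·0.72936 + (747/3030)·0.80233 + (269/3030)·0.72675 + (577/3030)·0.74547 = 0.7526

0.7526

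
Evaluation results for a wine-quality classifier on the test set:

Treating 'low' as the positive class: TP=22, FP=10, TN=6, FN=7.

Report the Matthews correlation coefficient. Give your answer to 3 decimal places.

0.141

MCC = (TP·TN − FP·FN) / √((TP+FP)(TP+FN)(TN+FP)(TN+FN))
Numerator = 22·6 − 10·7 = 62
Denominator = √(32·29·16·13) = √193024 = 439.3450
MCC = 62 / 439.3450 = 0.141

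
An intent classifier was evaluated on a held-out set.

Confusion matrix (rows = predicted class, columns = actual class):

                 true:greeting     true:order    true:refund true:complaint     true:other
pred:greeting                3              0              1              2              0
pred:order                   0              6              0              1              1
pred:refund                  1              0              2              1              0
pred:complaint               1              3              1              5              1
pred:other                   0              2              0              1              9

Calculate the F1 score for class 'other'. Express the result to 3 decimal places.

0.783

Take TP from the diagonal, FP from the rest of the 'other' prediction marginal, FN from the rest of the 'other' actual marginal.
F1 score = 2·TP/(2·TP+FP+FN).
other: TP=9, FP=0+2+0+1=3, FN=0+1+0+1=2 → 18/23 = 0.7826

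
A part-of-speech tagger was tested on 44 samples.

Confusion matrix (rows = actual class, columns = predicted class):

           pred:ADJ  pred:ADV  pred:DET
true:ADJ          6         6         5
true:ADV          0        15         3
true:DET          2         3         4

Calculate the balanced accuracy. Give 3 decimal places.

0.544

Balanced accuracy = mean of per-class recall.
  ADJ: recall = 6/17 = 0.3529
  ADV: recall = 15/18 = 0.8333
  DET: recall = 4/9 = 0.4444
Mean = (0.3529 + 0.8333 + 0.4444) / 3 = 0.544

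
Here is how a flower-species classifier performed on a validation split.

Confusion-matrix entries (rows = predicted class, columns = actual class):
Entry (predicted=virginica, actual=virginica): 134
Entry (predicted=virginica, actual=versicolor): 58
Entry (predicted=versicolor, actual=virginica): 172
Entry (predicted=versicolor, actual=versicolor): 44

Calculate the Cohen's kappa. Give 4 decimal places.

-0.0952

Observed agreement pₒ = trace/N = 178/408 = 0.43627
Expected agreement pₑ = Σ (rowᵢ·colᵢ)/N² = (306·192 + 102·216)/408² = 0.48529
κ = (pₒ − pₑ)/(1 − pₑ) = (0.43627 − 0.48529)/(1 − 0.48529) = -0.0952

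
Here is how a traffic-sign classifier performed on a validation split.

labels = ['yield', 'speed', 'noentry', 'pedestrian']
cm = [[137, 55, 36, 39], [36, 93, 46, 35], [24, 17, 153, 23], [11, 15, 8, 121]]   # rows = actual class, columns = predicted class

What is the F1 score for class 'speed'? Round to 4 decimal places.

0.4769

Treat 'speed' as positive and all other classes as negative.
F1 score = 2·TP/(2·TP+FP+FN).
speed: TP=93, FP=55+17+15=87, FN=36+46+35=117 → 186/390 = 0.47692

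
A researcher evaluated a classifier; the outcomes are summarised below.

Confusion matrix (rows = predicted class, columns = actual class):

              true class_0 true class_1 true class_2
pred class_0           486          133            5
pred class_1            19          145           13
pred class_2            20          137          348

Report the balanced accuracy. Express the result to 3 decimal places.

Balanced accuracy = mean of per-class recall.
  class_0: recall = 486/525 = 0.9257
  class_1: recall = 145/415 = 0.3494
  class_2: recall = 348/366 = 0.9508
Mean = (0.9257 + 0.3494 + 0.9508) / 3 = 0.742

0.742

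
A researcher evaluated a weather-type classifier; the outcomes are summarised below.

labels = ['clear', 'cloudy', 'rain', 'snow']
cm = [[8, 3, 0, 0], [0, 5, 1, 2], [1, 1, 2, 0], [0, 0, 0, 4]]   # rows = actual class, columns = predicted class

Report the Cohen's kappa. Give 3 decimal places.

0.586

Observed agreement pₒ = trace/N = 19/27 = 0.7037
Expected agreement pₑ = Σ (rowᵢ·colᵢ)/N² = (11·9 + 8·9 + 4·3 + 4·6)/27² = 0.2840
κ = (pₒ − pₑ)/(1 − pₑ) = (0.7037 − 0.2840)/(1 − 0.2840) = 0.586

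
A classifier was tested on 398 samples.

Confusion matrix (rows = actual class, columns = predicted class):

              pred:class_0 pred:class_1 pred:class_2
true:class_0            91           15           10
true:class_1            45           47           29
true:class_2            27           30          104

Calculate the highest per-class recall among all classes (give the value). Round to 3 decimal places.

Per-class recall (TP/(TP+FN)):
  class_0: TP=91, FN=15+10=25 → 91/116 = 0.7845
  class_1: TP=47, FN=45+29=74 → 47/121 = 0.3884
  class_2: TP=104, FN=27+30=57 → 104/161 = 0.6460
Highest is class 'class_0' with recall = 0.784.

0.784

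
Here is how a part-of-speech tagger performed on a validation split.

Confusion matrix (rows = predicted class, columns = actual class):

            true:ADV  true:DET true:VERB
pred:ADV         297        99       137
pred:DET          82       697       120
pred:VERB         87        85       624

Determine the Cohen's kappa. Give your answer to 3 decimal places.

0.578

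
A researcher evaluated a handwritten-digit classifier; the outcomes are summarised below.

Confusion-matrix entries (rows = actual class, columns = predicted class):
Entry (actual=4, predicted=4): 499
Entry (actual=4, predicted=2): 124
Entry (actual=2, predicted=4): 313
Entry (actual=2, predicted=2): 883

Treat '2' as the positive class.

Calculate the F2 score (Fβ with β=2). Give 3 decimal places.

Fβ = (1+β²)·TP / ((1+β²)·TP + β²·FN + FP), with β²=4
= 5·883 / (5·883 + 4·313 + 124) = 0.762

0.762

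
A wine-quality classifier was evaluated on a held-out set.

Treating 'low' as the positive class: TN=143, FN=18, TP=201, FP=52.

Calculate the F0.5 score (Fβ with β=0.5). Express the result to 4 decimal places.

Fβ = (1+β²)·TP / ((1+β²)·TP + β²·FN + FP), with β²=1/4
= 1.25·201 / (1.25·201 + 0.25·18 + 52) = 0.8164

0.8164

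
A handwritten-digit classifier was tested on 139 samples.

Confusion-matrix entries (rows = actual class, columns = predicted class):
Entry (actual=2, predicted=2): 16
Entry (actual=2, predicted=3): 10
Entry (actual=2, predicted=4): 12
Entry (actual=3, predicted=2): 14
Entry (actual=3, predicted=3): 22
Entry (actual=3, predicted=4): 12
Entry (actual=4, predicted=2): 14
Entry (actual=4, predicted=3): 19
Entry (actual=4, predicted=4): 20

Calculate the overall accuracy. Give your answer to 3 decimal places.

Accuracy = trace / total = (16+22+20=58) / 139 = 58/139 = 0.417

0.417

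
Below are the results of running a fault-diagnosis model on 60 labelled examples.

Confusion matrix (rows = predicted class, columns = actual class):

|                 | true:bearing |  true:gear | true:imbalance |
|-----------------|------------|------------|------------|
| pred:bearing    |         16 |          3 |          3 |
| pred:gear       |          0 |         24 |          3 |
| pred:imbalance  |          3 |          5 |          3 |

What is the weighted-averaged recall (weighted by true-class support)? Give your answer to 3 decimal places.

Per-class recall (TP/(TP+FN)):
  bearing: TP=16, FN=0+3=3 → 16/19 = 0.8421
  gear: TP=24, FN=3+5=8 → 24/32 = 0.7500
  imbalance: TP=3, FN=3+3=6 → 3/9 = 0.3333
Weighted-recall = Σ (supportᵢ/N)·recallᵢ with N=60: (19/60)·0.8421 + (32/60)·0.7500 + (9/60)·0.3333 = 0.717

0.717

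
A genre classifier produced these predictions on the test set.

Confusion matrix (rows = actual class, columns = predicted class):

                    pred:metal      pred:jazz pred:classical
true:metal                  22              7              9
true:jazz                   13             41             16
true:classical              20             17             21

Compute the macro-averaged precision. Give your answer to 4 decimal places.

Per-class precision (TP/(TP+FP)):
  metal: TP=22, FP=13+20=33 → 22/55 = 0.40000
  jazz: TP=41, FP=7+17=24 → 41/65 = 0.63077
  classical: TP=21, FP=9+16=25 → 21/46 = 0.45652
Macro-precision = mean = (0.40000 + 0.63077 + 0.45652) / 3 = 0.4958

0.4958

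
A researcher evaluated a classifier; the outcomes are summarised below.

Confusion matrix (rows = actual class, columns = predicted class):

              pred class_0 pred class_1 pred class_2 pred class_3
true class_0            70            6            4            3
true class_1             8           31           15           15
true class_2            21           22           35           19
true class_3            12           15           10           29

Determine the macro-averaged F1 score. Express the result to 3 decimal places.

0.507

Per-class F1 score (2·TP/(2·TP+FP+FN)):
  class_0: TP=70, FP=8+21+12=41, FN=6+4+3=13 → 140/194 = 0.7216
  class_1: TP=31, FP=6+22+15=43, FN=8+15+15=38 → 62/143 = 0.4336
  class_2: TP=35, FP=4+15+10=29, FN=21+22+19=62 → 70/161 = 0.4348
  class_3: TP=29, FP=3+15+19=37, FN=12+15+10=37 → 58/132 = 0.4394
Macro-F1 score = mean = (0.7216 + 0.4336 + 0.4348 + 0.4394) / 4 = 0.507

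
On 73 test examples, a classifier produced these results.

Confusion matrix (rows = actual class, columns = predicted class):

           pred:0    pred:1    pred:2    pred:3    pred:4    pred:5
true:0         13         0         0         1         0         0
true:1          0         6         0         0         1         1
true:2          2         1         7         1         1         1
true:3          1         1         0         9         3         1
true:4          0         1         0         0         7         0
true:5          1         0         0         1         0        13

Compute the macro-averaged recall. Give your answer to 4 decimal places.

Per-class recall (TP/(TP+FN)):
  0: TP=13, FN=0+0+1+0+0=1 → 13/14 = 0.92857
  1: TP=6, FN=0+0+0+1+1=2 → 6/8 = 0.75000
  2: TP=7, FN=2+1+1+1+1=6 → 7/13 = 0.53846
  3: TP=9, FN=1+1+0+3+1=6 → 9/15 = 0.60000
  4: TP=7, FN=0+1+0+0+0=1 → 7/8 = 0.87500
  5: TP=13, FN=1+0+0+1+0=2 → 13/15 = 0.86667
Macro-recall = mean = (0.92857 + 0.75000 + 0.53846 + 0.60000 + 0.87500 + 0.86667) / 6 = 0.7598

0.7598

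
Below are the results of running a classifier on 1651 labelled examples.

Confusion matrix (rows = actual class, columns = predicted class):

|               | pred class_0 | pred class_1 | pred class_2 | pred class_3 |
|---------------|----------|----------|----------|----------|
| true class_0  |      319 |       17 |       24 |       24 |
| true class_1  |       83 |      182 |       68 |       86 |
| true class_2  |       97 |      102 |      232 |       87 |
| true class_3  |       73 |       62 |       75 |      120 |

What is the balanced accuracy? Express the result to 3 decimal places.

Balanced accuracy = mean of per-class recall.
  class_0: recall = 319/384 = 0.8307
  class_1: recall = 182/419 = 0.4344
  class_2: recall = 232/518 = 0.4479
  class_3: recall = 120/330 = 0.3636
Mean = (0.8307 + 0.4344 + 0.4479 + 0.3636) / 4 = 0.519

0.519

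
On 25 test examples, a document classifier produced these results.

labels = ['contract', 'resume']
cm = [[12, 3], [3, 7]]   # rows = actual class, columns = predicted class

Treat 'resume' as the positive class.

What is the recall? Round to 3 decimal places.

Recall = TP/(TP+FN) = 7/(7+3) = 7/10 = 0.700

0.700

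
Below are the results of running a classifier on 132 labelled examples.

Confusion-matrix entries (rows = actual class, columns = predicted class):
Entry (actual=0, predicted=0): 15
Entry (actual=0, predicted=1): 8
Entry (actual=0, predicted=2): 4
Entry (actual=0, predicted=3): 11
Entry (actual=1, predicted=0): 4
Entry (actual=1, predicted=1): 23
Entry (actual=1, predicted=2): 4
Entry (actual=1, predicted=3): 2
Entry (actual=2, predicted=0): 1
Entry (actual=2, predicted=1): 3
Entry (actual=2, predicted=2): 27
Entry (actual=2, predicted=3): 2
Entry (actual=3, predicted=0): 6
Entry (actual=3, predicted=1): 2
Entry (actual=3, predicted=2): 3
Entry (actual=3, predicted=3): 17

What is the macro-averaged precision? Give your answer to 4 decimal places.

0.6144

Per-class precision (TP/(TP+FP)):
  0: TP=15, FP=4+1+6=11 → 15/26 = 0.57692
  1: TP=23, FP=8+3+2=13 → 23/36 = 0.63889
  2: TP=27, FP=4+4+3=11 → 27/38 = 0.71053
  3: TP=17, FP=11+2+2=15 → 17/32 = 0.53125
Macro-precision = mean = (0.57692 + 0.63889 + 0.71053 + 0.53125) / 4 = 0.6144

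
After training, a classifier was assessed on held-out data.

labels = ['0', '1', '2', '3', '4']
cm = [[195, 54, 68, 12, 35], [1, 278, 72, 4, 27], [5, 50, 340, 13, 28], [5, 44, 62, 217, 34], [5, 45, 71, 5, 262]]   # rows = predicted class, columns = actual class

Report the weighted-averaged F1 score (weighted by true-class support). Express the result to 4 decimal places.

Per-class F1 score (2·TP/(2·TP+FP+FN)):
  0: TP=195, FP=54+68+12+35=169, FN=1+5+5+5=16 → 390/575 = 0.67826
  1: TP=278, FP=1+72+4+27=104, FN=54+50+44+45=193 → 556/853 = 0.65182
  2: TP=340, FP=5+50+13+28=96, FN=68+72+62+71=273 → 680/1049 = 0.64824
  3: TP=217, FP=5+44+62+34=145, FN=12+4+13+5=34 → 434/613 = 0.70799
  4: TP=262, FP=5+45+71+5=126, FN=35+27+28+34=124 → 524/774 = 0.67700
Weighted-F1 score = Σ (supportᵢ/N)·F1 scoreᵢ with N=1932: (211/1932)·0.67826 + (471/1932)·0.65182 + (613/1932)·0.64824 + (251/1932)·0.70799 + (386/1932)·0.67700 = 0.6659

0.6659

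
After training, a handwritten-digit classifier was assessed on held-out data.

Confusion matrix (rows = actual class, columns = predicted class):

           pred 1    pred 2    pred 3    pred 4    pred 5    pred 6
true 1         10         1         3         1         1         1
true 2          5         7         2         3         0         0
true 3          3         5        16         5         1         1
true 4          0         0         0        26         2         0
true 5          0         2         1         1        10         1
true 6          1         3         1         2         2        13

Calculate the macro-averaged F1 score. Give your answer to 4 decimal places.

Per-class F1 score (2·TP/(2·TP+FP+FN)):
  1: TP=10, FP=5+3+0+0+1=9, FN=1+3+1+1+1=7 → 20/36 = 0.55556
  2: TP=7, FP=1+5+0+2+3=11, FN=5+2+3+0+0=10 → 14/35 = 0.40000
  3: TP=16, FP=3+2+0+1+1=7, FN=3+5+5+1+1=15 → 32/54 = 0.59259
  4: TP=26, FP=1+3+5+1+2=12, FN=0+0+0+2+0=2 → 52/66 = 0.78788
  5: TP=10, FP=1+0+1+2+2=6, FN=0+2+1+1+1=5 → 20/31 = 0.64516
  6: TP=13, FP=1+0+1+0+1=3, FN=1+3+1+2+2=9 → 26/38 = 0.68421
Macro-F1 score = mean = (0.55556 + 0.40000 + 0.59259 + 0.78788 + 0.64516 + 0.68421) / 6 = 0.6109

0.6109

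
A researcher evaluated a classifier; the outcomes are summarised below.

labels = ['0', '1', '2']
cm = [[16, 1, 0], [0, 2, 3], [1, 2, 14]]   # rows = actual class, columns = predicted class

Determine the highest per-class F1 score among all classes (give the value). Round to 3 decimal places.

Per-class F1 score (2·TP/(2·TP+FP+FN)):
  0: TP=16, FP=0+1=1, FN=1+0=1 → 32/34 = 0.9412
  1: TP=2, FP=1+2=3, FN=0+3=3 → 4/10 = 0.4000
  2: TP=14, FP=0+3=3, FN=1+2=3 → 28/34 = 0.8235
Highest is class '0' with F1 score = 0.941.

0.941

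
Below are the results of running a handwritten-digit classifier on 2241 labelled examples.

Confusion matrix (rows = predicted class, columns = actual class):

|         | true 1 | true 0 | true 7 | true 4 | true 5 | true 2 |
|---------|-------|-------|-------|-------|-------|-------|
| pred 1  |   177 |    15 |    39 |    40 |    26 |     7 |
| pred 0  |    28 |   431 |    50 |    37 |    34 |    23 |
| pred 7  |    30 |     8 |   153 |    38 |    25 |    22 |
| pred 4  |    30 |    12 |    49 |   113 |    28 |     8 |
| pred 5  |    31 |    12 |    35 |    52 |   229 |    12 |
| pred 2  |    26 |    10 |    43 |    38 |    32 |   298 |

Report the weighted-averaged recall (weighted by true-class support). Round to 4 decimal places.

0.6252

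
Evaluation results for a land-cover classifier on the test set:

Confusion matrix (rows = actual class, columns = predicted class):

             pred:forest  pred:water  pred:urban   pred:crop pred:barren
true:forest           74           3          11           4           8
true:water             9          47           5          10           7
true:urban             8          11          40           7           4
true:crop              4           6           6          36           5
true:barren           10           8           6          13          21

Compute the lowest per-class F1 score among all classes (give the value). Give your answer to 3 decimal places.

Per-class F1 score (2·TP/(2·TP+FP+FN)):
  forest: TP=74, FP=9+8+4+10=31, FN=3+11+4+8=26 → 148/205 = 0.7220
  water: TP=47, FP=3+11+6+8=28, FN=9+5+10+7=31 → 94/153 = 0.6144
  urban: TP=40, FP=11+5+6+6=28, FN=8+11+7+4=30 → 80/138 = 0.5797
  crop: TP=36, FP=4+10+7+13=34, FN=4+6+6+5=21 → 72/127 = 0.5669
  barren: TP=21, FP=8+7+4+5=24, FN=10+8+6+13=37 → 42/103 = 0.4078
Lowest is class 'barren' with F1 score = 0.408.

0.408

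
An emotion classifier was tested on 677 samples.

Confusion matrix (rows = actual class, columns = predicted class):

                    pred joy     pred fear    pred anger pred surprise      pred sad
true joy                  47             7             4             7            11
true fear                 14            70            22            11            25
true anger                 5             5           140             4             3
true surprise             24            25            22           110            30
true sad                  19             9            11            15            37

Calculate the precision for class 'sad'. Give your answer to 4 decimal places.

0.3491

precision = TP/(TP+FP).
sad: TP=37, FP=11+25+3+30=69 → 37/106 = 0.34906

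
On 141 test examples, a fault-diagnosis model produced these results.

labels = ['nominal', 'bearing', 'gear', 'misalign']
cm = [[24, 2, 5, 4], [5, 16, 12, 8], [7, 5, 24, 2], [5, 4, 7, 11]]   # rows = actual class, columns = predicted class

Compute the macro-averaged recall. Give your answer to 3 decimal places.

0.529

Per-class recall (TP/(TP+FN)):
  nominal: TP=24, FN=2+5+4=11 → 24/35 = 0.6857
  bearing: TP=16, FN=5+12+8=25 → 16/41 = 0.3902
  gear: TP=24, FN=7+5+2=14 → 24/38 = 0.6316
  misalign: TP=11, FN=5+4+7=16 → 11/27 = 0.4074
Macro-recall = mean = (0.6857 + 0.3902 + 0.6316 + 0.4074) / 4 = 0.529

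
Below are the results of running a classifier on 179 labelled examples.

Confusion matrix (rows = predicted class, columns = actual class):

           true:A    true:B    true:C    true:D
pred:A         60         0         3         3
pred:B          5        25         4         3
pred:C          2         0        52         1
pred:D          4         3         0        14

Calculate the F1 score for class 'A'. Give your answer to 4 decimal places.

F1 score = 2·TP/(2·TP+FP+FN).
A: TP=60, FP=0+3+3=6, FN=5+2+4=11 → 120/137 = 0.87591

0.8759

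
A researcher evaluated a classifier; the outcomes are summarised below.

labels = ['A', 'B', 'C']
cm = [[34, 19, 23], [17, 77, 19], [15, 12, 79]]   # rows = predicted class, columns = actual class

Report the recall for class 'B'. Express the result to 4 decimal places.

One-vs-rest for 'B': TP = diagonal; FP = other classes predicted 'B'; FN = 'B' predicted as other.
recall = TP/(TP+FN).
B: TP=77, FN=19+12=31 → 77/108 = 0.71296

0.7130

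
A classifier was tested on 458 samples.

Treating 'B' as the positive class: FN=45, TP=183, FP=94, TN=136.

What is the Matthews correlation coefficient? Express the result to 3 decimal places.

MCC = (TP·TN − FP·FN) / √((TP+FP)(TP+FN)(TN+FP)(TN+FN))
Numerator = 183·136 − 94·45 = 20658
Denominator = √(277·228·230·181) = √2629184280 = 51275.5720
MCC = 20658 / 51275.5720 = 0.403

0.403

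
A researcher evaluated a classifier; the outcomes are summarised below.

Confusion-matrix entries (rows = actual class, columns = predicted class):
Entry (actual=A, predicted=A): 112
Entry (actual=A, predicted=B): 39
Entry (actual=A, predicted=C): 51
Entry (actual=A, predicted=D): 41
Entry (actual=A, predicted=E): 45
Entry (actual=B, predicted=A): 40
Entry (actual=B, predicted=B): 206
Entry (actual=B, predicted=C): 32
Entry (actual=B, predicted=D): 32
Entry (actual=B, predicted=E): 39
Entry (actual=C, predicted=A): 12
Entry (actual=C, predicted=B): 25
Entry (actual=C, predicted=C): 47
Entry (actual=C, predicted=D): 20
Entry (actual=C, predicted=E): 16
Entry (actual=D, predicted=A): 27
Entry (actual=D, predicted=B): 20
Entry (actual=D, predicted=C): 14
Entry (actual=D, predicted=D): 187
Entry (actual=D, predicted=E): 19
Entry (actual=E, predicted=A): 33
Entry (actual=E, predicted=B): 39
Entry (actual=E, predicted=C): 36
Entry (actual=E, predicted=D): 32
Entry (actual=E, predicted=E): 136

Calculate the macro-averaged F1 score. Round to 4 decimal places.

0.5033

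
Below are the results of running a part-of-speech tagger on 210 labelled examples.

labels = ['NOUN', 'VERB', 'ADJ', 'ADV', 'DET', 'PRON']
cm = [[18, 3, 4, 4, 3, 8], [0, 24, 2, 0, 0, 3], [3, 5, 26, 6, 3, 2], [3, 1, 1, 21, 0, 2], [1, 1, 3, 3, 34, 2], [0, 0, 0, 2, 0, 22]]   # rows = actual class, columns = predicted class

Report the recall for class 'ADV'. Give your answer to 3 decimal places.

Take TP from the diagonal, FP from the rest of the 'ADV' prediction marginal, FN from the rest of the 'ADV' actual marginal.
recall = TP/(TP+FN).
ADV: TP=21, FN=3+1+1+0+2=7 → 21/28 = 0.7500

0.750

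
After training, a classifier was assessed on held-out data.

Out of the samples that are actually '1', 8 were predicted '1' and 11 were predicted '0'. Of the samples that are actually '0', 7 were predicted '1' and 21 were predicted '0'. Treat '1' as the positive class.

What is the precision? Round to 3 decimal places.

Precision = TP/(TP+FP) = 8/(8+7) = 8/15 = 0.533

0.533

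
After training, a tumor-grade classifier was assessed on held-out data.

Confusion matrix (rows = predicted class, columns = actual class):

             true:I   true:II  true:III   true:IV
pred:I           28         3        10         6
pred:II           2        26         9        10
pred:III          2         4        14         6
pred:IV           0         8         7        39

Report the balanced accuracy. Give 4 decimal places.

Balanced accuracy = mean of per-class recall.
  I: recall = 28/32 = 0.87500
  II: recall = 26/41 = 0.63415
  III: recall = 14/40 = 0.35000
  IV: recall = 39/61 = 0.63934
Mean = (0.87500 + 0.63415 + 0.35000 + 0.63934) / 4 = 0.6246

0.6246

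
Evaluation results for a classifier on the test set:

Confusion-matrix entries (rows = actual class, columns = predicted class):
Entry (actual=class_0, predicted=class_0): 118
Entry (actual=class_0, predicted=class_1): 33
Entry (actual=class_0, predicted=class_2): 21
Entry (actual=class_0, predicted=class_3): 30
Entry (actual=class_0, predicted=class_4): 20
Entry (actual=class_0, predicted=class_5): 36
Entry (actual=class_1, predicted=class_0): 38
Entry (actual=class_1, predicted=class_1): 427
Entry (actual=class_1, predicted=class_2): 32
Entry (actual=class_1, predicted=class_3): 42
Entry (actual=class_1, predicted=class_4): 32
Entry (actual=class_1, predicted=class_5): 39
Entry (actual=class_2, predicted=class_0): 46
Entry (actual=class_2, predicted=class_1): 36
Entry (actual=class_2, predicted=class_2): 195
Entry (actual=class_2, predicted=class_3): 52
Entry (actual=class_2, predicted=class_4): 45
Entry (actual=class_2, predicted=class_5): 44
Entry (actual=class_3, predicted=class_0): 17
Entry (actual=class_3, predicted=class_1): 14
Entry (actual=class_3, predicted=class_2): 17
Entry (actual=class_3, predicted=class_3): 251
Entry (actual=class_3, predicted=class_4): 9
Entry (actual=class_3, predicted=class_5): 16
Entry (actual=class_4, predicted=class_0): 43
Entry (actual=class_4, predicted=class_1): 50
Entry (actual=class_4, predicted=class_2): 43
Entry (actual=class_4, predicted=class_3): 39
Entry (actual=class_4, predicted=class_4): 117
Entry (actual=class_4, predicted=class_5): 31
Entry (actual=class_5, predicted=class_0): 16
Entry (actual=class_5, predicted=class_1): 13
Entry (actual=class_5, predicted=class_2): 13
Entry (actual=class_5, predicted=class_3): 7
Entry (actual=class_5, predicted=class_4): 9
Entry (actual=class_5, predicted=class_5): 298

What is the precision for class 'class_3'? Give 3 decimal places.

0.596

precision = TP/(TP+FP).
class_3: TP=251, FP=30+42+52+39+7=170 → 251/421 = 0.5962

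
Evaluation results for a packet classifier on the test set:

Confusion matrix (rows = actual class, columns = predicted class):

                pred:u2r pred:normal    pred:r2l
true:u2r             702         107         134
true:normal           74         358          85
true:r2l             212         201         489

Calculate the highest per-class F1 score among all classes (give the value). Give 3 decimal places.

Per-class F1 score (2·TP/(2·TP+FP+FN)):
  u2r: TP=702, FP=74+212=286, FN=107+134=241 → 1404/1931 = 0.7271
  normal: TP=358, FP=107+201=308, FN=74+85=159 → 716/1183 = 0.6052
  r2l: TP=489, FP=134+85=219, FN=212+201=413 → 978/1610 = 0.6075
Highest is class 'u2r' with F1 score = 0.727.

0.727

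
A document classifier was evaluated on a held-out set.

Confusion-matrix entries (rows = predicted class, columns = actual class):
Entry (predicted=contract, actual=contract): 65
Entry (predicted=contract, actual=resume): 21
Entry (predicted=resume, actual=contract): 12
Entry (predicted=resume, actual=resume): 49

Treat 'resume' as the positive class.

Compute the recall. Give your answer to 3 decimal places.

0.700

Recall = TP/(TP+FN) = 49/(49+21) = 49/70 = 0.700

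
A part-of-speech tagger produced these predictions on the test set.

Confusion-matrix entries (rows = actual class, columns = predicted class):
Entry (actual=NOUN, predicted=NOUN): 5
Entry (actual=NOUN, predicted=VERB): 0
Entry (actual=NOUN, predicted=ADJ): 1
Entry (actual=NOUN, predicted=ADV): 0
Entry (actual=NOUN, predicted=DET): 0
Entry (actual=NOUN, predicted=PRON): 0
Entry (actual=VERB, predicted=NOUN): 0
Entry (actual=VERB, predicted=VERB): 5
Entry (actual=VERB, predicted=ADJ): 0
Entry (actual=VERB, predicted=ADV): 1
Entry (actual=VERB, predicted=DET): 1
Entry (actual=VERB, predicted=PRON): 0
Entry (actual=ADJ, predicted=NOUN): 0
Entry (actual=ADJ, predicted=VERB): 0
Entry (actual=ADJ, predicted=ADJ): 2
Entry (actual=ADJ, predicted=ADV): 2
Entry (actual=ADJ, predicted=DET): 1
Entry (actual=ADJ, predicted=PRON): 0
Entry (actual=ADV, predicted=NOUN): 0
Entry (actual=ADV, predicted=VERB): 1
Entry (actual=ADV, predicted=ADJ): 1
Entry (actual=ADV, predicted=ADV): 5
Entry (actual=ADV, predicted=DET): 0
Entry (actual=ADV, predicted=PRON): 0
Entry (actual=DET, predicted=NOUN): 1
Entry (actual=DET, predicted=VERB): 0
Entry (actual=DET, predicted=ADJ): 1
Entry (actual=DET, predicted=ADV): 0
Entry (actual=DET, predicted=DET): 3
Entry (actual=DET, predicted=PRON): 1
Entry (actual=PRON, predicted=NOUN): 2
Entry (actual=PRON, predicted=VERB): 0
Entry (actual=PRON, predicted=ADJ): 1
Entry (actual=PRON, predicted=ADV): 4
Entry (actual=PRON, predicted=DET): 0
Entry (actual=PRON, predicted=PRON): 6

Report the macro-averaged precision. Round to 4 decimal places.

0.6109

Per-class precision (TP/(TP+FP)):
  NOUN: TP=5, FP=0+0+0+1+2=3 → 5/8 = 0.62500
  VERB: TP=5, FP=0+0+1+0+0=1 → 5/6 = 0.83333
  ADJ: TP=2, FP=1+0+1+1+1=4 → 2/6 = 0.33333
  ADV: TP=5, FP=0+1+2+0+4=7 → 5/12 = 0.41667
  DET: TP=3, FP=0+1+1+0+0=2 → 3/5 = 0.60000
  PRON: TP=6, FP=0+0+0+0+1=1 → 6/7 = 0.85714
Macro-precision = mean = (0.62500 + 0.83333 + 0.33333 + 0.41667 + 0.60000 + 0.85714) / 6 = 0.6109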